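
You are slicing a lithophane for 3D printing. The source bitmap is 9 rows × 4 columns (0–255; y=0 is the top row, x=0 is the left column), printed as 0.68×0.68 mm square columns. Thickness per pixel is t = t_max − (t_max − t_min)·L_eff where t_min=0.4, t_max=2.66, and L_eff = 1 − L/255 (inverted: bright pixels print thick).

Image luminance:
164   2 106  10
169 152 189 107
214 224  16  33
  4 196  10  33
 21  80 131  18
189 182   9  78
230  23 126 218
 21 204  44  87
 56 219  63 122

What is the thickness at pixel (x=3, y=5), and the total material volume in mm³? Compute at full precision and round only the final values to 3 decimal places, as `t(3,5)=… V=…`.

span = t_max - t_min = 2.66 - 0.4 = 2.260
L(3,5) = 78, L_eff = 1 - 78/255 = 0.694118 (inverted)
t(3,5) = 2.66 - 2.260·0.694118 = 1.091
Σt over all 9·4 pixels = 4049/85 ≈ 47.6352941
V = pitch²·Σt = 0.68²·4049/85 = 22.027

t(3,5)=1.091 V=22.027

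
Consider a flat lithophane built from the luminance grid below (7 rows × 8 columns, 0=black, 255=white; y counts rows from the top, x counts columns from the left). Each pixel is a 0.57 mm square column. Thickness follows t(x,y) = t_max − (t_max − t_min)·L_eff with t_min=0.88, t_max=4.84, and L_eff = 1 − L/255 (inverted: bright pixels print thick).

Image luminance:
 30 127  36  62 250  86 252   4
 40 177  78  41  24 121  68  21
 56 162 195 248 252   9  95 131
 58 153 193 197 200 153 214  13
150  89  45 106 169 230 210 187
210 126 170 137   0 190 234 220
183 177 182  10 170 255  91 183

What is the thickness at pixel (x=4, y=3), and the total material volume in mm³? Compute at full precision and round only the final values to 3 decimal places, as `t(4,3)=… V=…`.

span = t_max - t_min = 4.84 - 0.88 = 3.960
L(4,3) = 200, L_eff = 1 - 200/255 = 0.215686 (inverted)
t(4,3) = 4.84 - 3.960·0.215686 = 3.986
Σt over all 7·8 pixels = 70246/425 ≈ 165.2847059
V = pitch²·Σt = 0.57²·70246/425 = 53.701

t(4,3)=3.986 V=53.701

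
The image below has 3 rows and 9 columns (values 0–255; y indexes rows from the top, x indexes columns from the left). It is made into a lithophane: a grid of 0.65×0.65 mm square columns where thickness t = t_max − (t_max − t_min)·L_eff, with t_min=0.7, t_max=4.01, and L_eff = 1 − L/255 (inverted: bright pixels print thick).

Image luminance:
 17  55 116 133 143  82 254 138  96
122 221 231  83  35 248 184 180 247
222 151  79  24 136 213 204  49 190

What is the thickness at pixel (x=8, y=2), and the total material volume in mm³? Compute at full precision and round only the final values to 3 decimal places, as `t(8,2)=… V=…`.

span = t_max - t_min = 4.01 - 0.7 = 3.310
L(8,2) = 190, L_eff = 1 - 190/255 = 0.254902 (inverted)
t(8,2) = 4.01 - 3.310·0.254902 = 3.166
Σt over all 3·9 pixels = 1757293/25500 ≈ 68.9134510
V = pitch²·Σt = 0.65²·1757293/25500 = 29.116

t(8,2)=3.166 V=29.116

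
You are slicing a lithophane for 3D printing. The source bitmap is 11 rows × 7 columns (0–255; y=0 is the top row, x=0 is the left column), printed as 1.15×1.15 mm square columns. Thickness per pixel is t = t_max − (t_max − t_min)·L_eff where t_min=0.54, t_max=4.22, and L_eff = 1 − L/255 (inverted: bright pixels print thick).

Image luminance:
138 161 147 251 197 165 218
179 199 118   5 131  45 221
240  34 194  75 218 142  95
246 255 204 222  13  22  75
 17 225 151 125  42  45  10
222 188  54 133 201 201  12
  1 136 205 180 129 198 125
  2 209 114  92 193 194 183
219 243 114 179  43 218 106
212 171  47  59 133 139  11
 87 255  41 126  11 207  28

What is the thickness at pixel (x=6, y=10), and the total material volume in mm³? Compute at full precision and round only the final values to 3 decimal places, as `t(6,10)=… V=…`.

t(6,10)=0.944 V=254.357

span = t_max - t_min = 4.22 - 0.54 = 3.680
L(6,10) = 28, L_eff = 1 - 28/255 = 0.890196 (inverted)
t(6,10) = 4.22 - 3.680·0.890196 = 0.944
Σt over all 11·7 pixels = 817403/4250 ≈ 192.3301176
V = pitch²·Σt = 1.15²·817403/4250 = 254.357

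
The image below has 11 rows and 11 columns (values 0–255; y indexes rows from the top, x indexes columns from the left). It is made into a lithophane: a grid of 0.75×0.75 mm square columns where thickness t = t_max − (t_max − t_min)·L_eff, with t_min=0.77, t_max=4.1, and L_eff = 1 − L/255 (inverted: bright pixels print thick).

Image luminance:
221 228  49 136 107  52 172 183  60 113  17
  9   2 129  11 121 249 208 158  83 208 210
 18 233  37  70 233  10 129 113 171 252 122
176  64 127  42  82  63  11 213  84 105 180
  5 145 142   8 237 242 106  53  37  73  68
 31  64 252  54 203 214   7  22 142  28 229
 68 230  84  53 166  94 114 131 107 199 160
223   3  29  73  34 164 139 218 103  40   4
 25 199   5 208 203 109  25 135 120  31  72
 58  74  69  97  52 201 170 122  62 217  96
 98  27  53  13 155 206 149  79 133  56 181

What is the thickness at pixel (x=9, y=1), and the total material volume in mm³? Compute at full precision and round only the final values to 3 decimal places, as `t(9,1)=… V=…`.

span = t_max - t_min = 4.1 - 0.77 = 3.330
L(9,1) = 208, L_eff = 1 - 208/255 = 0.184314 (inverted)
t(9,1) = 4.1 - 3.330·0.184314 = 3.486
Σt over all 11·11 pixels = 1148497/4250 ≈ 270.2345882
V = pitch²·Σt = 0.75²·1148497/4250 = 152.007

t(9,1)=3.486 V=152.007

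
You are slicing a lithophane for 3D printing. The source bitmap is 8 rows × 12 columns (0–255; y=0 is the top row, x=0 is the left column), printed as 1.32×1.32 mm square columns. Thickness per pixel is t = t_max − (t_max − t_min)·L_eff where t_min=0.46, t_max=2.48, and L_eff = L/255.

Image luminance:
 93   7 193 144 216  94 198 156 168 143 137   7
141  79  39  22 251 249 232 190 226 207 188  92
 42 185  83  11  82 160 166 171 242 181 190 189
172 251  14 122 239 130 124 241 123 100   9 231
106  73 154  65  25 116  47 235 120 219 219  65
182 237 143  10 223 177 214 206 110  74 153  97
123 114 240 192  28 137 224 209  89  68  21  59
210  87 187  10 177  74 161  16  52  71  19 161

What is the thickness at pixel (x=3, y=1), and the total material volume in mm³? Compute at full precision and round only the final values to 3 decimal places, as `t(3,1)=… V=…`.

t(3,1)=2.306 V=236.378

span = t_max - t_min = 2.48 - 0.46 = 2.020
L(3,1) = 22, L_eff = 22/255 = 0.086275
t(3,1) = 2.48 - 2.020·0.086275 = 2.306
Σt over all 8·12 pixels = 1729691/12750 ≈ 135.6620392
V = pitch²·Σt = 1.32²·1729691/12750 = 236.378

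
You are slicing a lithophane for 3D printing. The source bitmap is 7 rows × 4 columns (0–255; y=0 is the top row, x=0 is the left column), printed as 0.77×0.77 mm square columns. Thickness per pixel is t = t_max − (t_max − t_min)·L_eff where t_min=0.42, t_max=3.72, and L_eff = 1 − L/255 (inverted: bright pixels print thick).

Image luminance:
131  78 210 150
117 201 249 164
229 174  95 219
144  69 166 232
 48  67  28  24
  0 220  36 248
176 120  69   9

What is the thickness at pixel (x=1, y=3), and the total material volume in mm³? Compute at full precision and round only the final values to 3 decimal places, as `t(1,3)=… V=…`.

t(1,3)=1.313 V=35.155

span = t_max - t_min = 3.72 - 0.42 = 3.300
L(1,3) = 69, L_eff = 1 - 69/255 = 0.729412 (inverted)
t(1,3) = 3.72 - 3.300·0.729412 = 1.313
Σt over all 7·4 pixels = 50399/850 ≈ 59.2929412
V = pitch²·Σt = 0.77²·50399/850 = 35.155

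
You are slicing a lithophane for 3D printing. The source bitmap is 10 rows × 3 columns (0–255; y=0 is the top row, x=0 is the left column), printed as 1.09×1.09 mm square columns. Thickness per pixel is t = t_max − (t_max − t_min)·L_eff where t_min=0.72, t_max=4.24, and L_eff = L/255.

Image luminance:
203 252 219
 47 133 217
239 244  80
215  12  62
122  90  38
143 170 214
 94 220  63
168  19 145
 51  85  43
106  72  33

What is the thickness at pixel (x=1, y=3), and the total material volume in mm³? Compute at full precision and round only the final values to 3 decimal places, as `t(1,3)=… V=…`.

span = t_max - t_min = 4.24 - 0.72 = 3.520
L(1,3) = 12, L_eff = 12/255 = 0.047059
t(1,3) = 4.24 - 3.520·0.047059 = 4.074
Σt over all 10·3 pixels = 476588/6375 ≈ 74.7589020
V = pitch²·Σt = 1.09²·476588/6375 = 88.821

t(1,3)=4.074 V=88.821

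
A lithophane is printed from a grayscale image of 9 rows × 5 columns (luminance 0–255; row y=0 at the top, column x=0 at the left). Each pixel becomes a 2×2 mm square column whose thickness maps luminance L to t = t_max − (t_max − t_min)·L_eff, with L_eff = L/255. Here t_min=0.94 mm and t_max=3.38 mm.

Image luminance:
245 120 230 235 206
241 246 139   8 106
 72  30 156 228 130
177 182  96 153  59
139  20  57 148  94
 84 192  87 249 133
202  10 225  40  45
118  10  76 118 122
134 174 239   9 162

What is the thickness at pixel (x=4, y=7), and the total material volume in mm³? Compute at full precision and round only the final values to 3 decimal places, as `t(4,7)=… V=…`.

t(4,7)=2.213 V=380.820

span = t_max - t_min = 3.38 - 0.94 = 2.440
L(4,7) = 122, L_eff = 122/255 = 0.478431
t(4,7) = 3.38 - 2.440·0.478431 = 2.213
Σt over all 9·5 pixels = 404621/4250 ≈ 95.2049412
V = pitch²·Σt = 2²·404621/4250 = 380.820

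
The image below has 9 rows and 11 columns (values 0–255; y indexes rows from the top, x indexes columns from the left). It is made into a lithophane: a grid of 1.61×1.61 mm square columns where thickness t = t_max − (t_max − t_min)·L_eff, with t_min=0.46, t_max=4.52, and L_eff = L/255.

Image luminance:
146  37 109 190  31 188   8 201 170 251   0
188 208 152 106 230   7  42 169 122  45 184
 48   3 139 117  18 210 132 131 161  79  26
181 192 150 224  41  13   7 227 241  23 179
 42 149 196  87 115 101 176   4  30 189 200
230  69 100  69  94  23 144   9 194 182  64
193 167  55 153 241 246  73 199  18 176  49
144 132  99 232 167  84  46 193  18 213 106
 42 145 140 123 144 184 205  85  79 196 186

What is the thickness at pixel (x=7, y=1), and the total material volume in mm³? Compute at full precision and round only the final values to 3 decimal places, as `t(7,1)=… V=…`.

t(7,1)=1.829 V=651.215

span = t_max - t_min = 4.52 - 0.46 = 4.060
L(7,1) = 169, L_eff = 169/255 = 0.662745
t(7,1) = 4.52 - 4.060·0.662745 = 1.829
Σt over all 9·11 pixels = 1601596/6375 ≈ 251.2307451
V = pitch²·Σt = 1.61²·1601596/6375 = 651.215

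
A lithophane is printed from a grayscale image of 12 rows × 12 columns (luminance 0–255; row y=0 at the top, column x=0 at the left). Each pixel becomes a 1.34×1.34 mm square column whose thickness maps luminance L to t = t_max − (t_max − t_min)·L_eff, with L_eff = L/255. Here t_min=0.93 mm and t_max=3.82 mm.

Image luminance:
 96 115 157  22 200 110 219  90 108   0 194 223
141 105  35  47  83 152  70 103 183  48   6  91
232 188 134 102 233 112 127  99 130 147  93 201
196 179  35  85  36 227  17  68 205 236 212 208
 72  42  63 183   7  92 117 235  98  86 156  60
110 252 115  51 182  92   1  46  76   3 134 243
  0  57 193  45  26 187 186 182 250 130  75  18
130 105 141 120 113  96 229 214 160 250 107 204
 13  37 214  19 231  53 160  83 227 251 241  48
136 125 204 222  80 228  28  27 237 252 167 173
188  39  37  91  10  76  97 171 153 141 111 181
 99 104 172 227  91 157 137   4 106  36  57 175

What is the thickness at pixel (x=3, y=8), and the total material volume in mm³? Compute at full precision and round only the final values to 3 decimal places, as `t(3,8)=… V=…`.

span = t_max - t_min = 3.82 - 0.93 = 2.890
L(3,8) = 19, L_eff = 19/255 = 0.074510
t(3,8) = 3.82 - 2.890·0.074510 = 3.605
Σt over all 12·12 pixels = 51997/150 ≈ 346.6466667
V = pitch²·Σt = 1.34²·51997/150 = 622.439

t(3,8)=3.605 V=622.439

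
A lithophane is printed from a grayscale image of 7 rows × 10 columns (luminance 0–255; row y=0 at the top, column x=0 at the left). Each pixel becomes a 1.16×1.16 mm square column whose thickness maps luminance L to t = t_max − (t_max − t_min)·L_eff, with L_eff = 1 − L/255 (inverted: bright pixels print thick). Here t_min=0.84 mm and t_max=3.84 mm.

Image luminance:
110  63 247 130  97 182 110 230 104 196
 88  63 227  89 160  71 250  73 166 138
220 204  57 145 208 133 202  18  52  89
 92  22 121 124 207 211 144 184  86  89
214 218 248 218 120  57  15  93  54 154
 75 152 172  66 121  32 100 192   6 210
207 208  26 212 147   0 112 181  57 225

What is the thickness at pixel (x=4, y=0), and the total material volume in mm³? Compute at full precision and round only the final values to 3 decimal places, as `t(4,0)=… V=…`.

span = t_max - t_min = 3.84 - 0.84 = 3.000
L(4,0) = 97, L_eff = 1 - 97/255 = 0.619608 (inverted)
t(4,0) = 3.84 - 3.000·0.619608 = 1.981
Σt over all 7·10 pixels = 14292/85 ≈ 168.1411765
V = pitch²·Σt = 1.16²·14292/85 = 226.251

t(4,0)=1.981 V=226.251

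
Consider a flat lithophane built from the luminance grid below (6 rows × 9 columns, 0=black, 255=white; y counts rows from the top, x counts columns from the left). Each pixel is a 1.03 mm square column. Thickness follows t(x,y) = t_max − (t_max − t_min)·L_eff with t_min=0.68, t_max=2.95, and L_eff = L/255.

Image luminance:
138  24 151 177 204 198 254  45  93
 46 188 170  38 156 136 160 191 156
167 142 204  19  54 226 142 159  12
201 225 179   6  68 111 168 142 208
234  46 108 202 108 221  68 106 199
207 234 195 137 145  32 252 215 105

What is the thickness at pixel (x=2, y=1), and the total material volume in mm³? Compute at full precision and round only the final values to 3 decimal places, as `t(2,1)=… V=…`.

span = t_max - t_min = 2.95 - 0.68 = 2.270
L(2,1) = 170, L_eff = 170/255 = 0.666667
t(2,1) = 2.95 - 2.270·0.666667 = 1.437
Σt over all 6·9 pixels = 1148953/12750 ≈ 90.1139608
V = pitch²·Σt = 1.03²·1148953/12750 = 95.602

t(2,1)=1.437 V=95.602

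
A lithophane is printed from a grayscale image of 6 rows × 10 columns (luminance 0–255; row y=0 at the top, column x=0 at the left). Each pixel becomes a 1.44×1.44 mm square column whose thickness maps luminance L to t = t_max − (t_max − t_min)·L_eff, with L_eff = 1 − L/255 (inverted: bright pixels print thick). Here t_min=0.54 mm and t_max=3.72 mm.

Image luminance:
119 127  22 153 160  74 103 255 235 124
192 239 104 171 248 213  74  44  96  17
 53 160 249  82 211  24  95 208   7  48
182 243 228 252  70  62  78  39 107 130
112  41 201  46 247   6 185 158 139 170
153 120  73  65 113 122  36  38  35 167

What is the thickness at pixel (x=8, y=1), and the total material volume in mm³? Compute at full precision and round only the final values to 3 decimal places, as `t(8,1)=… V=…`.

span = t_max - t_min = 3.72 - 0.54 = 3.180
L(8,1) = 96, L_eff = 1 - 96/255 = 0.623529 (inverted)
t(8,1) = 3.72 - 3.180·0.623529 = 1.737
Σt over all 6·10 pixels = 21461/170 ≈ 126.2411765
V = pitch²·Σt = 1.44²·21461/170 = 261.774

t(8,1)=1.737 V=261.774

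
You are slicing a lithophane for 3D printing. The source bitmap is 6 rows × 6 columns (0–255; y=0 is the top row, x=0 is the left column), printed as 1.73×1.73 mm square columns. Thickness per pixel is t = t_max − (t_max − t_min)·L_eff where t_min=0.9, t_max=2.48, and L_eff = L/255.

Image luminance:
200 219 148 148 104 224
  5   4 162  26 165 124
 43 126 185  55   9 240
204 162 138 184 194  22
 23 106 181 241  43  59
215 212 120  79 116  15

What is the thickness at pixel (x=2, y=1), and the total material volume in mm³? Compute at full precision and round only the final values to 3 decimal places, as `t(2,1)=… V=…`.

span = t_max - t_min = 2.48 - 0.9 = 1.580
L(2,1) = 162, L_eff = 162/255 = 0.635294
t(2,1) = 2.48 - 1.580·0.635294 = 1.476
Σt over all 6·6 pixels = 782741/12750 ≈ 61.3914510
V = pitch²·Σt = 1.73²·782741/12750 = 183.738

t(2,1)=1.476 V=183.738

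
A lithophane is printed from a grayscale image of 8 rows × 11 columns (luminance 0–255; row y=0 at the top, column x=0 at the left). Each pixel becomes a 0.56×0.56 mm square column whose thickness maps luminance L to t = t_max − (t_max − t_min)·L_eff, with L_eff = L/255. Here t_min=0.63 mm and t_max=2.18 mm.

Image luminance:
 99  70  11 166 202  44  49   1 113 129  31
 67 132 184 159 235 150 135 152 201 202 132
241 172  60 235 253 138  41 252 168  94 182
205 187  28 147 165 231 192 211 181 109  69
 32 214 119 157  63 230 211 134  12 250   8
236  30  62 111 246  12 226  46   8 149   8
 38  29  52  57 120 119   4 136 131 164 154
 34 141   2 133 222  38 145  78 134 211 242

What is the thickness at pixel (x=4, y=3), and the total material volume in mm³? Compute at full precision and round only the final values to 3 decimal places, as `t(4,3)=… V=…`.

span = t_max - t_min = 2.18 - 0.63 = 1.550
L(4,3) = 165, L_eff = 165/255 = 0.647059
t(4,3) = 2.18 - 1.550·0.647059 = 1.177
Σt over all 8·11 pixels = 632021/5100 ≈ 123.9256863
V = pitch²·Σt = 0.56²·632021/5100 = 38.863

t(4,3)=1.177 V=38.863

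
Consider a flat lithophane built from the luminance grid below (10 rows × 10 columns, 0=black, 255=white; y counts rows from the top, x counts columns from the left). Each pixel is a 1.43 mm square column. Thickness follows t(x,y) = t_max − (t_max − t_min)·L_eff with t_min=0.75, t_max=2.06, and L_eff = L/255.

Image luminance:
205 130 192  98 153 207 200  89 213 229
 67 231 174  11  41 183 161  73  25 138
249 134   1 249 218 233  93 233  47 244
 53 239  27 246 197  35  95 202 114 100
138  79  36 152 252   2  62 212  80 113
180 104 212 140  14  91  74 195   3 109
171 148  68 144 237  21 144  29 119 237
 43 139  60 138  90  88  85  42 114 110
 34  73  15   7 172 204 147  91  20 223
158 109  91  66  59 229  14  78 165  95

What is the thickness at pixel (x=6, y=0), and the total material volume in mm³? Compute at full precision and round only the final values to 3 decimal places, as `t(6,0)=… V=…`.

span = t_max - t_min = 2.06 - 0.75 = 1.310
L(6,0) = 200, L_eff = 200/255 = 0.784314
t(6,0) = 2.06 - 1.310·0.784314 = 1.033
Σt over all 10·10 pixels = 605771/4250 ≈ 142.5343529
V = pitch²·Σt = 1.43²·605771/4250 = 291.468

t(6,0)=1.033 V=291.468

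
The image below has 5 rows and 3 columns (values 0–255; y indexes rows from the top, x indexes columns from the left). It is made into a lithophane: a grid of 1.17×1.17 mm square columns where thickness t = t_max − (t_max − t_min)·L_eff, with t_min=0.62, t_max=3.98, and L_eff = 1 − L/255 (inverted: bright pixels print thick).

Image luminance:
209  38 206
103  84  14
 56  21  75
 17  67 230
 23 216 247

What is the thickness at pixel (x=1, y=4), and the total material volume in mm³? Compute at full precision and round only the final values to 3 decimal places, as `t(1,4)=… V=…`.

span = t_max - t_min = 3.98 - 0.62 = 3.360
L(1,4) = 216, L_eff = 1 - 216/255 = 0.152941 (inverted)
t(1,4) = 3.98 - 3.360·0.152941 = 3.466
Σt over all 5·3 pixels = 129461/4250 ≈ 30.4614118
V = pitch²·Σt = 1.17²·129461/4250 = 41.699

t(1,4)=3.466 V=41.699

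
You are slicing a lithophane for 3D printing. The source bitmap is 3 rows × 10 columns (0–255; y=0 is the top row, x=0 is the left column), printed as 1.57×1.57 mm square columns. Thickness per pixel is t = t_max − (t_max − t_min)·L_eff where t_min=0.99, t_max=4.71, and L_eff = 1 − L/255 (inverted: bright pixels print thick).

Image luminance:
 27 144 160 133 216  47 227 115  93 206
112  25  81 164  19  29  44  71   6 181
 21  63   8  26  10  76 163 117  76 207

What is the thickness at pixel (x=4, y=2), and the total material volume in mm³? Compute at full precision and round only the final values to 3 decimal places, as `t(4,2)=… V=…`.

span = t_max - t_min = 4.71 - 0.99 = 3.720
L(4,2) = 10, L_eff = 1 - 10/255 = 0.960784 (inverted)
t(4,2) = 4.71 - 3.720·0.960784 = 1.136
Σt over all 3·10 pixels = 303979/4250 ≈ 71.5244706
V = pitch²·Σt = 1.57²·303979/4250 = 176.301

t(4,2)=1.136 V=176.301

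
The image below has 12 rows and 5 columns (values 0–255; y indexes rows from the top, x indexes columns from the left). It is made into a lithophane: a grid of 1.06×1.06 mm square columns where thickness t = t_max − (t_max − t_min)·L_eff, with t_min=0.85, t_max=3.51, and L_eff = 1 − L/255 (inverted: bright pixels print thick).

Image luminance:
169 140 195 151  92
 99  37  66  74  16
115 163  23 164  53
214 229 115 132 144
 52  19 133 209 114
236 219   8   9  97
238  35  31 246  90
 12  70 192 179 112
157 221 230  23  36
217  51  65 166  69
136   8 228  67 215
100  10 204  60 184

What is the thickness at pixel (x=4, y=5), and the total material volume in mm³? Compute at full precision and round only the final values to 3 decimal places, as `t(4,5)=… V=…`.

t(4,5)=1.862 V=140.978

span = t_max - t_min = 3.51 - 0.85 = 2.660
L(4,5) = 97, L_eff = 1 - 97/255 = 0.619608 (inverted)
t(4,5) = 3.51 - 2.660·0.619608 = 1.862
Σt over all 12·5 pixels = 1599737/12750 ≈ 125.4695686
V = pitch²·Σt = 1.06²·1599737/12750 = 140.978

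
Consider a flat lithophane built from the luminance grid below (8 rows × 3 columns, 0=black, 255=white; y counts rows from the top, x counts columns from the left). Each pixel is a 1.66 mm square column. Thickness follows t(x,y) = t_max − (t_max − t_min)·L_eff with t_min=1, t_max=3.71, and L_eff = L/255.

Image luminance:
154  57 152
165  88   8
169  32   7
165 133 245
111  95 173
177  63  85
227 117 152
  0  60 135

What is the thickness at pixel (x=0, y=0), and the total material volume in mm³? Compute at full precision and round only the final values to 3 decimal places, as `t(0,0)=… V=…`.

span = t_max - t_min = 3.71 - 1 = 2.710
L(0,0) = 154, L_eff = 154/255 = 0.603922
t(0,0) = 3.71 - 2.710·0.603922 = 2.073
Σt over all 8·3 pixels = 30397/510 ≈ 59.6019608
V = pitch²·Σt = 1.66²·30397/510 = 164.239

t(0,0)=2.073 V=164.239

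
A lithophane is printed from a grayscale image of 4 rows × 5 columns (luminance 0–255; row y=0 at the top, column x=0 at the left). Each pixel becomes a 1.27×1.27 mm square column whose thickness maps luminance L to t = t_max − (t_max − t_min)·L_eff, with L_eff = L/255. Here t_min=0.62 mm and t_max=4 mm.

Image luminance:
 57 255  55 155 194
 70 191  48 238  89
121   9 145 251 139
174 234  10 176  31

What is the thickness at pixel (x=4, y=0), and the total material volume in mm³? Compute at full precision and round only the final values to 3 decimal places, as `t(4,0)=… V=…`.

t(4,0)=1.429 V=72.549

span = t_max - t_min = 4 - 0.62 = 3.380
L(4,0) = 194, L_eff = 194/255 = 0.760784
t(4,0) = 4 - 3.380·0.760784 = 1.429
Σt over all 4·5 pixels = 286751/6375 ≈ 44.9805490
V = pitch²·Σt = 1.27²·286751/6375 = 72.549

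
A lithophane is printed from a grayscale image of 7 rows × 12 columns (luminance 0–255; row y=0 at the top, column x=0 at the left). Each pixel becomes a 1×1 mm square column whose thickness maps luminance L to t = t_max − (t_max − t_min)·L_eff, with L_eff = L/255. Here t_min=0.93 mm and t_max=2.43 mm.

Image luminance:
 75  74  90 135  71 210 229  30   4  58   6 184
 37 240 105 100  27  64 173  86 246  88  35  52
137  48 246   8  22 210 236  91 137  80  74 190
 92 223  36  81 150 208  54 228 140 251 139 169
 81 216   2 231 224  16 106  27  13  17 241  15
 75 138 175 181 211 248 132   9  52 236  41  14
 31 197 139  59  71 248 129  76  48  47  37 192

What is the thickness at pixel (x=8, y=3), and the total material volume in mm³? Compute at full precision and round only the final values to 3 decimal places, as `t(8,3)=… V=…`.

t(8,3)=1.606 V=147.391

span = t_max - t_min = 2.43 - 0.93 = 1.500
L(8,3) = 140, L_eff = 140/255 = 0.549020
t(8,3) = 2.43 - 1.500·0.549020 = 1.606
Σt over all 7·12 pixels = 62641/425 ≈ 147.3905882
V = pitch²·Σt = 1²·62641/425 = 147.391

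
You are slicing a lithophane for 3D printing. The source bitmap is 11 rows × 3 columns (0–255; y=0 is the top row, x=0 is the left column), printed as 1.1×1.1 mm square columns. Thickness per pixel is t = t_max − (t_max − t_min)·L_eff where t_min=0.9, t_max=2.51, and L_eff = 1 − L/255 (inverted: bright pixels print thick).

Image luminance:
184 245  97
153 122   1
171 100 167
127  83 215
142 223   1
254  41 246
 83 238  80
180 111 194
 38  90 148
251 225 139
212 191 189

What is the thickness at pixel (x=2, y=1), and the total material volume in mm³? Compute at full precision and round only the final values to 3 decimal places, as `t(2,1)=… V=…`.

span = t_max - t_min = 2.51 - 0.9 = 1.610
L(2,1) = 1, L_eff = 1 - 1/255 = 0.996078 (inverted)
t(2,1) = 2.51 - 1.610·0.996078 = 0.906
Σt over all 11·3 pixels = 517617/8500 ≈ 60.8961176
V = pitch²·Σt = 1.1²·517617/8500 = 73.684

t(2,1)=0.906 V=73.684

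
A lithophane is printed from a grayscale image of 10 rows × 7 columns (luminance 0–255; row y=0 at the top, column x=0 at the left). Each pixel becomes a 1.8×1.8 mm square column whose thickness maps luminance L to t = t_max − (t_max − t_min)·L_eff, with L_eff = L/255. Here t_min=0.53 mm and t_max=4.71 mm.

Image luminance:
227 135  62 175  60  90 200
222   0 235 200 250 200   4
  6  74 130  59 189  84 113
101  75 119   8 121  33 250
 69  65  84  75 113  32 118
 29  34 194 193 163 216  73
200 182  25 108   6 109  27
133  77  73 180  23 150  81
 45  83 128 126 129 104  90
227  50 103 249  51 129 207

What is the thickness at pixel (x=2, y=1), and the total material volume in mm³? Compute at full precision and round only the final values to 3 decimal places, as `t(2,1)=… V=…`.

t(2,1)=0.858 V=644.671

span = t_max - t_min = 4.71 - 0.53 = 4.180
L(2,1) = 235, L_eff = 235/255 = 0.921569
t(2,1) = 4.71 - 4.180·0.921569 = 0.858
Σt over all 10·7 pixels = 50738/255 ≈ 198.9725490
V = pitch²·Σt = 1.8²·50738/255 = 644.671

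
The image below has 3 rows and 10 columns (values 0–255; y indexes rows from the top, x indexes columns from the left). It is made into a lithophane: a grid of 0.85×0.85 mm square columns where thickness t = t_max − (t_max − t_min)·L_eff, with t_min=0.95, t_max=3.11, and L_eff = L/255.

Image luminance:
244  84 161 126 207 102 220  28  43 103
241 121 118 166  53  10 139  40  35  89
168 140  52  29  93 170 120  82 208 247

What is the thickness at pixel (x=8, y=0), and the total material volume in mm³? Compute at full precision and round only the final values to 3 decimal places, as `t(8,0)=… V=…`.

t(8,0)=2.746 V=45.139

span = t_max - t_min = 3.11 - 0.95 = 2.160
L(8,0) = 43, L_eff = 43/255 = 0.168627
t(8,0) = 3.11 - 2.160·0.168627 = 2.746
Σt over all 3·10 pixels = 265521/4250 ≈ 62.4755294
V = pitch²·Σt = 0.85²·265521/4250 = 45.139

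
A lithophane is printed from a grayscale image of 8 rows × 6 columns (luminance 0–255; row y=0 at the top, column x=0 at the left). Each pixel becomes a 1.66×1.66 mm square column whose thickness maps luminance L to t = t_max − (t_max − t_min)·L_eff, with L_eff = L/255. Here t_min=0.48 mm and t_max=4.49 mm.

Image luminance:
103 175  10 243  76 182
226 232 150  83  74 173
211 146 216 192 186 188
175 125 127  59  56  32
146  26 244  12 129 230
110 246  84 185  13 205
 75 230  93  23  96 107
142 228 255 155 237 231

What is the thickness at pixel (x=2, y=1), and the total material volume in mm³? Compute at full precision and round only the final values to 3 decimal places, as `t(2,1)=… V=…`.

span = t_max - t_min = 4.49 - 0.48 = 4.010
L(2,1) = 150, L_eff = 150/255 = 0.588235
t(2,1) = 4.49 - 4.010·0.588235 = 2.131
Σt over all 8·6 pixels = 452003/4250 ≈ 106.3536471
V = pitch²·Σt = 1.66²·452003/4250 = 293.068

t(2,1)=2.131 V=293.068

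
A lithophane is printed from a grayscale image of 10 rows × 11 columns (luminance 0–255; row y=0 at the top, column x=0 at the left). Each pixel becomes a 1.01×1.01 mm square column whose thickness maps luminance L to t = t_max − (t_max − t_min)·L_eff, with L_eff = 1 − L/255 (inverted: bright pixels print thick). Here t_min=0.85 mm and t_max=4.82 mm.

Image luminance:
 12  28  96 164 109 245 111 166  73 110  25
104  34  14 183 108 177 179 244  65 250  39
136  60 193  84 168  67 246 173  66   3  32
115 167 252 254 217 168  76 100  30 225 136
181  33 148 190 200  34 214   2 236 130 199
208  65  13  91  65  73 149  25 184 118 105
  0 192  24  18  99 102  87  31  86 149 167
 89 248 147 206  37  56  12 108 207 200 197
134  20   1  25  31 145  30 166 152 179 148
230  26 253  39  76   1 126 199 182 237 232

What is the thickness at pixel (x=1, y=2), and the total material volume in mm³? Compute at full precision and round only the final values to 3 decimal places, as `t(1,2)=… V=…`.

span = t_max - t_min = 4.82 - 0.85 = 3.970
L(1,2) = 60, L_eff = 1 - 60/255 = 0.764706 (inverted)
t(1,2) = 4.82 - 3.970·0.764706 = 1.784
Σt over all 10·11 pixels = 7648867/25500 ≈ 299.9555686
V = pitch²·Σt = 1.01²·7648867/25500 = 305.985

t(1,2)=1.784 V=305.985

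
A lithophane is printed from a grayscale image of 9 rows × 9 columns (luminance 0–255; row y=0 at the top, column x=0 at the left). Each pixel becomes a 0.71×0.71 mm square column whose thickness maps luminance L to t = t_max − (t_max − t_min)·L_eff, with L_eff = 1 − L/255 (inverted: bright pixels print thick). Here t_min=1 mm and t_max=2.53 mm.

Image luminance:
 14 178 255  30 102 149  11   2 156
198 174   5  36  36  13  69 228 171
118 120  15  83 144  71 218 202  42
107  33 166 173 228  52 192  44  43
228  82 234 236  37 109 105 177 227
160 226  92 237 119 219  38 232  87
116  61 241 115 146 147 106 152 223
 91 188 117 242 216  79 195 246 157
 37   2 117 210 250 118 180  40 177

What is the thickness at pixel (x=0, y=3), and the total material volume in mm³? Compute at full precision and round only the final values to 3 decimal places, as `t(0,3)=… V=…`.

t(0,3)=1.642 V=73.171

span = t_max - t_min = 2.53 - 1 = 1.530
L(0,3) = 107, L_eff = 1 - 107/255 = 0.580392 (inverted)
t(0,3) = 2.53 - 1.530·0.580392 = 1.642
Σt over all 9·9 pixels = 145.152
V = pitch²·Σt = 0.71²·145.152 = 73.171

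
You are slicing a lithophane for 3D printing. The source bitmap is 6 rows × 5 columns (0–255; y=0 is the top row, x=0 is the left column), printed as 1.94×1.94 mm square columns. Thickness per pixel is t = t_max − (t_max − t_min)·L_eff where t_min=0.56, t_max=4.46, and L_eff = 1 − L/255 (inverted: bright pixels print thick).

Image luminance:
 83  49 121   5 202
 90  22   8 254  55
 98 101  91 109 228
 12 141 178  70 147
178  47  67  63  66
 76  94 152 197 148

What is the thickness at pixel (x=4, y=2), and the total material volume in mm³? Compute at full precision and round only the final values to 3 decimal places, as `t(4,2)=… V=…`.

span = t_max - t_min = 4.46 - 0.56 = 3.900
L(4,2) = 228, L_eff = 1 - 228/255 = 0.105882 (inverted)
t(4,2) = 4.46 - 3.900·0.105882 = 4.047
Σt over all 6·5 pixels = 27628/425 ≈ 65.0070588
V = pitch²·Σt = 1.94²·27628/425 = 244.661

t(4,2)=4.047 V=244.661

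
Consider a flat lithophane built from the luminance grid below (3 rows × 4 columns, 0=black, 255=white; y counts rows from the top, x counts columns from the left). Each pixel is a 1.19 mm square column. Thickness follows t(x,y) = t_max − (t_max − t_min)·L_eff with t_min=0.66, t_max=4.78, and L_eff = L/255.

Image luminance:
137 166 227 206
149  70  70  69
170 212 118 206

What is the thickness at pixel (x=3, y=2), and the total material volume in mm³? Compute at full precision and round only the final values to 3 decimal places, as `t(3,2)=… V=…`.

t(3,2)=1.452 V=40.044

span = t_max - t_min = 4.78 - 0.66 = 4.120
L(3,2) = 206, L_eff = 206/255 = 0.807843
t(3,2) = 4.78 - 4.120·0.807843 = 1.452
Σt over all 3·4 pixels = 12018/425 ≈ 28.2776471
V = pitch²·Σt = 1.19²·12018/425 = 40.044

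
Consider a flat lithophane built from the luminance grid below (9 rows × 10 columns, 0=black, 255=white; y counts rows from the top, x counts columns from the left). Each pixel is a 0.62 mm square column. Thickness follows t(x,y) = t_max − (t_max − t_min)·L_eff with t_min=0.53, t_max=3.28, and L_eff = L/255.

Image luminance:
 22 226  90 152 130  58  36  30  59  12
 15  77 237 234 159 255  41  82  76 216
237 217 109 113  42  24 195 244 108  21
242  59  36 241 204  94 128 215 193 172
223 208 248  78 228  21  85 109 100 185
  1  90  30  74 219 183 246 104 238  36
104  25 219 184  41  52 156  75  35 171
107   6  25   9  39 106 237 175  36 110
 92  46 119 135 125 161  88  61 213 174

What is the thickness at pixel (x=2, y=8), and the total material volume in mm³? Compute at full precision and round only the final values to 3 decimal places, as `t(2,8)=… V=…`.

t(2,8)=1.997 V=68.152

span = t_max - t_min = 3.28 - 0.53 = 2.750
L(2,8) = 119, L_eff = 119/255 = 0.466667
t(2,8) = 3.28 - 2.750·0.466667 = 1.997
Σt over all 9·10 pixels = 180841/1020 ≈ 177.2950980
V = pitch²·Σt = 0.62²·180841/1020 = 68.152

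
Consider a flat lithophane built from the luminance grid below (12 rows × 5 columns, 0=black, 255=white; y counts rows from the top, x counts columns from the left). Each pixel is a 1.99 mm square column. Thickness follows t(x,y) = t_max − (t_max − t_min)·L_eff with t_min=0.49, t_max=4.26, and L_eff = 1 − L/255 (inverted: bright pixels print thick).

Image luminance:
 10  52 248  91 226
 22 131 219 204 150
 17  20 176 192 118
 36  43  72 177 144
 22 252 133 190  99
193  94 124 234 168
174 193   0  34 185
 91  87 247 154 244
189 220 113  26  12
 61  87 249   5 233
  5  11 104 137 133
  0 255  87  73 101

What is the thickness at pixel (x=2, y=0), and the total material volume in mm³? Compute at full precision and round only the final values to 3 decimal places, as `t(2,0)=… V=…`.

span = t_max - t_min = 4.26 - 0.49 = 3.770
L(2,0) = 248, L_eff = 1 - 248/255 = 0.027451 (inverted)
t(2,0) = 4.26 - 3.770·0.027451 = 4.157
Σt over all 12·5 pixels = 3527059/25500 ≈ 138.3160392
V = pitch²·Σt = 1.99²·3527059/25500 = 547.745

t(2,0)=4.157 V=547.745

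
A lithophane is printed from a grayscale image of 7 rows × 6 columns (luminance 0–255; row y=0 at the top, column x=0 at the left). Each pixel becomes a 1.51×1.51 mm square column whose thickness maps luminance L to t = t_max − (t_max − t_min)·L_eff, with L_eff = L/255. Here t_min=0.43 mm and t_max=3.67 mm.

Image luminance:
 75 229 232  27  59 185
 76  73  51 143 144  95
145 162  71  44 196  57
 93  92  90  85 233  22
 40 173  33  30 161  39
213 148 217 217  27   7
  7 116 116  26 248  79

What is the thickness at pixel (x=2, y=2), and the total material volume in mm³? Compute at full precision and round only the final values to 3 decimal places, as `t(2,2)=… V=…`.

t(2,2)=2.768 V=218.885

span = t_max - t_min = 3.67 - 0.43 = 3.240
L(2,2) = 71, L_eff = 71/255 = 0.278431
t(2,2) = 3.67 - 3.240·0.278431 = 2.768
Σt over all 7·6 pixels = 407991/4250 ≈ 95.9978824
V = pitch²·Σt = 1.51²·407991/4250 = 218.885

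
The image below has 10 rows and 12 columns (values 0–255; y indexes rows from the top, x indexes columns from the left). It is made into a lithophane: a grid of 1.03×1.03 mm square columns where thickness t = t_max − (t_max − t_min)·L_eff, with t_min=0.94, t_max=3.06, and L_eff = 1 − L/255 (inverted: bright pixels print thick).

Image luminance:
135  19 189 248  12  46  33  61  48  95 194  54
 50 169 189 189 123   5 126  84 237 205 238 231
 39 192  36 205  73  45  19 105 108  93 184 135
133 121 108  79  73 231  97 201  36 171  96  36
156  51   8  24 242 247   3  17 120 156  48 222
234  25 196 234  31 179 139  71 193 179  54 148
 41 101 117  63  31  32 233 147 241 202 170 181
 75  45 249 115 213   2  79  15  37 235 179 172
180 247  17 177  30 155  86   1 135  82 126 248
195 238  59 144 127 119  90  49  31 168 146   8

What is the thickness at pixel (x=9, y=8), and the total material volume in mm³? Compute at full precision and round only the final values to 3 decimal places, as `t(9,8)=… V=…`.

t(9,8)=1.622 V=246.731

span = t_max - t_min = 3.06 - 0.94 = 2.120
L(9,8) = 82, L_eff = 1 - 82/255 = 0.678431 (inverted)
t(9,8) = 3.06 - 2.120·0.678431 = 1.622
Σt over all 10·12 pixels = 494206/2125 ≈ 232.5675294
V = pitch²·Σt = 1.03²·494206/2125 = 246.731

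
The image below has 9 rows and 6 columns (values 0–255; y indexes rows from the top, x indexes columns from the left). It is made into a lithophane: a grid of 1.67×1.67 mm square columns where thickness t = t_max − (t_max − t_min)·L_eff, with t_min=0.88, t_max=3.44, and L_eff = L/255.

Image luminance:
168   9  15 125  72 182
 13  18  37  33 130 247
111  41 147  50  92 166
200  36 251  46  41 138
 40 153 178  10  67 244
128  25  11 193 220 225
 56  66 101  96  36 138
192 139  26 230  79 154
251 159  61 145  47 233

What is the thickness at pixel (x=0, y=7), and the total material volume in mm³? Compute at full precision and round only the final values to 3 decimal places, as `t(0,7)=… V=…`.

t(0,7)=1.512 V=348.088

span = t_max - t_min = 3.44 - 0.88 = 2.560
L(0,7) = 192, L_eff = 192/255 = 0.752941
t(0,7) = 3.44 - 2.560·0.752941 = 1.512
Σt over all 9·6 pixels = 795676/6375 ≈ 124.8119216
V = pitch²·Σt = 1.67²·795676/6375 = 348.088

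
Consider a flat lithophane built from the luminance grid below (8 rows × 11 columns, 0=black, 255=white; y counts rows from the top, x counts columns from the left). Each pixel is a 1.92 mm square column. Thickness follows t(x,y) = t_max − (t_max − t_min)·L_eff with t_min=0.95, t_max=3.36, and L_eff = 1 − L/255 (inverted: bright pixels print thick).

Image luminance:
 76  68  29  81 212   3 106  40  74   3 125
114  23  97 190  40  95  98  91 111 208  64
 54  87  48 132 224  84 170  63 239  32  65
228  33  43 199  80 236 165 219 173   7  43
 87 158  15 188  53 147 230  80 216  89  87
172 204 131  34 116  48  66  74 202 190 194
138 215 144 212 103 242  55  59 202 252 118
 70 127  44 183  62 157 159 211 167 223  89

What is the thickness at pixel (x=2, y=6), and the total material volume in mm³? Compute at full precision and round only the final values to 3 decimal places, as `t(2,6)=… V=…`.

t(2,6)=2.311 V=676.965

span = t_max - t_min = 3.36 - 0.95 = 2.410
L(2,6) = 144, L_eff = 1 - 144/255 = 0.435294 (inverted)
t(2,6) = 3.36 - 2.410·0.435294 = 2.311
Σt over all 8·11 pixels = 936557/5100 ≈ 183.6386275
V = pitch²·Σt = 1.92²·936557/5100 = 676.965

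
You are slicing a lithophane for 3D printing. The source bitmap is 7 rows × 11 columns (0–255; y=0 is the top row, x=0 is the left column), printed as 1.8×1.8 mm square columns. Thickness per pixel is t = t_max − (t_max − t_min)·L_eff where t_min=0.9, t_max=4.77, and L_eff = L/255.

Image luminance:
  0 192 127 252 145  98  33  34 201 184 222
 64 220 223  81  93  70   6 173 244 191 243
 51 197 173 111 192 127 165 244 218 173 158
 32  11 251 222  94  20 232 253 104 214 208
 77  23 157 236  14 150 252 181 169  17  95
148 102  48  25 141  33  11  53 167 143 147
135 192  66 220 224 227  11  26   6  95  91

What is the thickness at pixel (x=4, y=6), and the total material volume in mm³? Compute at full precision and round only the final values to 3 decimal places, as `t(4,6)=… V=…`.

t(4,6)=1.370 V=687.091

span = t_max - t_min = 4.77 - 0.9 = 3.870
L(4,6) = 224, L_eff = 224/255 = 0.878431
t(4,6) = 4.77 - 3.870·0.878431 = 1.370
Σt over all 7·11 pixels = 1802553/8500 ≈ 212.0650588
V = pitch²·Σt = 1.8²·1802553/8500 = 687.091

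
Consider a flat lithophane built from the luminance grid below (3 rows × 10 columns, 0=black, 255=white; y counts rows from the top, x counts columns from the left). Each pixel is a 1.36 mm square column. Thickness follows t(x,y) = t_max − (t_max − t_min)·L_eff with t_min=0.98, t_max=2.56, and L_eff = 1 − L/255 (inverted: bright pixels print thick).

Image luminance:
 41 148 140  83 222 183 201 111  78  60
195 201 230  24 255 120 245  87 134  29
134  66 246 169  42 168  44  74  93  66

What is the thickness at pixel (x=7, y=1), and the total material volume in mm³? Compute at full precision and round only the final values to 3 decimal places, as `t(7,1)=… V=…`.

span = t_max - t_min = 2.56 - 0.98 = 1.580
L(7,1) = 87, L_eff = 1 - 87/255 = 0.658824 (inverted)
t(7,1) = 2.56 - 1.580·0.658824 = 1.519
Σt over all 3·10 pixels = 682081/12750 ≈ 53.4965490
V = pitch²·Σt = 1.36²·682081/12750 = 98.947

t(7,1)=1.519 V=98.947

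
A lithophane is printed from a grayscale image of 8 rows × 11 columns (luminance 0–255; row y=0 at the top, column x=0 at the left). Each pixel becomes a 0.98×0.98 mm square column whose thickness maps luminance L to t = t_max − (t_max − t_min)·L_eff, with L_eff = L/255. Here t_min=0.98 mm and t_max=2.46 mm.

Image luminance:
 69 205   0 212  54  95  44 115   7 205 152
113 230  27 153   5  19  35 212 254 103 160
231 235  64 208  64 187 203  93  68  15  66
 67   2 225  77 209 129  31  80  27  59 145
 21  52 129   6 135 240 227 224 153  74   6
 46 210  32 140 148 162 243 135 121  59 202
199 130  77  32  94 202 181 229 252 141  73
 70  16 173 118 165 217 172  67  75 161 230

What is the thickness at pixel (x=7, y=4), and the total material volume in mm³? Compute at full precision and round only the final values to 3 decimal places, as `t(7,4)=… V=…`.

t(7,4)=1.160 V=147.746

span = t_max - t_min = 2.46 - 0.98 = 1.480
L(7,4) = 224, L_eff = 224/255 = 0.878431
t(7,4) = 2.46 - 1.480·0.878431 = 1.160
Σt over all 8·11 pixels = 980719/6375 ≈ 153.8382745
V = pitch²·Σt = 0.98²·980719/6375 = 147.746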